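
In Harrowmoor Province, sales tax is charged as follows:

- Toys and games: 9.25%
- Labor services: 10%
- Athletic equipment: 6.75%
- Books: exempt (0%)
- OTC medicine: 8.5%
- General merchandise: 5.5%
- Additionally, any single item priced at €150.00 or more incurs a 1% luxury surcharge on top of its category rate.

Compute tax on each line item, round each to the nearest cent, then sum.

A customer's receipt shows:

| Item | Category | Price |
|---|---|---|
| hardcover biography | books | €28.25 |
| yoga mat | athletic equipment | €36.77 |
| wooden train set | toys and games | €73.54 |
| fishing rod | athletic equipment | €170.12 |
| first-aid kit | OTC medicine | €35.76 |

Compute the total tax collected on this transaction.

Hardcover biography €28.25: books → 0% → €0.00
Yoga mat €36.77: athletic equipment → 6.75% → €2.48
Wooden train set €73.54: toys and games → 9.25% → €6.80
Fishing rod €170.12: athletic equipment → 6.75% + 1% surcharge = 7.75% → €13.18
First-aid kit €35.76: OTC medicine → 8.5% → €3.04
Total tax = €2.48 + €6.80 + €13.18 + €3.04 = €25.50

€25.50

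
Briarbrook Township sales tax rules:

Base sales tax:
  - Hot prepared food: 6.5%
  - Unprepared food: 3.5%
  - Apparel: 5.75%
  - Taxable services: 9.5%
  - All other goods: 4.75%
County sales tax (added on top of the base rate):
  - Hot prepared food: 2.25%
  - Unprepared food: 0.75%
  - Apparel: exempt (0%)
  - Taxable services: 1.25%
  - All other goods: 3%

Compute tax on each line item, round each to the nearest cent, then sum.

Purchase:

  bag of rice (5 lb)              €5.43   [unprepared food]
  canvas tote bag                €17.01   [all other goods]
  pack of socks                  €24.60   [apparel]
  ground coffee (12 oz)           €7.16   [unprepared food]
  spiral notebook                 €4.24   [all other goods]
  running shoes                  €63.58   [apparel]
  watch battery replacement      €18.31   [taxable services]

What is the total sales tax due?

€9.22

Bag of rice (5 lb) €5.43: unprepared food → 3.5% + 0.75% county = 4.25% → €0.23
Canvas tote bag €17.01: all other goods → 4.75% + 3% county = 7.75% → €1.32
Pack of socks €24.60: apparel → 5.75% + 0% county = 5.75% → €1.41
Ground coffee (12 oz) €7.16: unprepared food → 3.5% + 0.75% county = 4.25% → €0.30
Spiral notebook €4.24: all other goods → 4.75% + 3% county = 7.75% → €0.33
Running shoes €63.58: apparel → 5.75% + 0% county = 5.75% → €3.66
Watch battery replacement €18.31: taxable services → 9.5% + 1.25% county = 10.75% → €1.97
Total tax = €0.23 + €1.32 + €1.41 + €0.30 + €0.33 + €3.66 + €1.97 = €9.22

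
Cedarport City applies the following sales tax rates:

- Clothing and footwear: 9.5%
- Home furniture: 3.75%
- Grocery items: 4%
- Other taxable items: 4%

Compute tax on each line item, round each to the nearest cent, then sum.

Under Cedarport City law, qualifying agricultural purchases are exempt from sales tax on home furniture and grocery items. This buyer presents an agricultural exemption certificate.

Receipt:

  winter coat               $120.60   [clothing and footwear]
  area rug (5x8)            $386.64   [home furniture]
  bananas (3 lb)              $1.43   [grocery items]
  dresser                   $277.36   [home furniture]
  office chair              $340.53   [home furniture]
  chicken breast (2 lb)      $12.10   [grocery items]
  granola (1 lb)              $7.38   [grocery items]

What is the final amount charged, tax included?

$1157.50

Winter coat $120.60: clothing and footwear → 9.5% → $11.46
Area rug (5x8) $386.64: home furniture, buyer-exempt → 0% → $0.00
Bananas (3 lb) $1.43: grocery items, buyer-exempt → 0% → $0.00
Dresser $277.36: home furniture, buyer-exempt → 0% → $0.00
Office chair $340.53: home furniture, buyer-exempt → 0% → $0.00
Chicken breast (2 lb) $12.10: grocery items, buyer-exempt → 0% → $0.00
Granola (1 lb) $7.38: grocery items, buyer-exempt → 0% → $0.00
Subtotal = $1146.04; tax = $11.46; total due = $1157.50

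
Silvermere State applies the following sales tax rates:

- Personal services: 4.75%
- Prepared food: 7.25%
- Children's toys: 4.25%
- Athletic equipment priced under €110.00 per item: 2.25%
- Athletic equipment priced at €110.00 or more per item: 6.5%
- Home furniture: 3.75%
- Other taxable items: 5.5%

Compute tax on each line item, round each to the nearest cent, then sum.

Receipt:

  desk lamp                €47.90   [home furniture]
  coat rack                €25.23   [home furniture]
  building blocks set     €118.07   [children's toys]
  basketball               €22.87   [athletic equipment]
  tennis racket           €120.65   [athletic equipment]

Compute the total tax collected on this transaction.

€16.12

Desk lamp €47.90: home furniture → 3.75% → €1.80
Coat rack €25.23: home furniture → 3.75% → €0.95
Building blocks set €118.07: children's toys → 4.25% → €5.02
Basketball €22.87: athletic equipment, under €110.00 → 2.25% → €0.51
Tennis racket €120.65: athletic equipment, €110.00 or more → 6.5% → €7.84
Total tax = €1.80 + €0.95 + €5.02 + €0.51 + €7.84 = €16.12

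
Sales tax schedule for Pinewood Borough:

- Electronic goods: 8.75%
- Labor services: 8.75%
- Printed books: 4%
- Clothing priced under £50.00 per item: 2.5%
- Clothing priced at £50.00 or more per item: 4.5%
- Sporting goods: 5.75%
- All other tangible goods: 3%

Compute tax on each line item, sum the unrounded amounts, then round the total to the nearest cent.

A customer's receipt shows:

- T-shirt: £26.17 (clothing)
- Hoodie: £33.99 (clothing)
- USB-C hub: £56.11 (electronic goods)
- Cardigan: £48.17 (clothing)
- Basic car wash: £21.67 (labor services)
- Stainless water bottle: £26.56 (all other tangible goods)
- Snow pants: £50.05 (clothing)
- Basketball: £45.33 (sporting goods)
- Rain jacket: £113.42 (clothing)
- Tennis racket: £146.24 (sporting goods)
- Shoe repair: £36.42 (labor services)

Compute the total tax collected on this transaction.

T-shirt £26.17: clothing, under £50.00 → 2.5% → £0.65425
Hoodie £33.99: clothing, under £50.00 → 2.5% → £0.84975
USB-C hub £56.11: electronic goods → 8.75% → £4.909625
Cardigan £48.17: clothing, under £50.00 → 2.5% → £1.20425
Basic car wash £21.67: labor services → 8.75% → £1.896125
Stainless water bottle £26.56: all other tangible goods → 3% → £0.7968
Snow pants £50.05: clothing, £50.00 or more → 4.5% → £2.25225
Basketball £45.33: sporting goods → 5.75% → £2.606475
Rain jacket £113.42: clothing, £50.00 or more → 4.5% → £5.1039
Tennis racket £146.24: sporting goods → 5.75% → £8.4088
Shoe repair £36.42: labor services → 8.75% → £3.18675
Unrounded tax sum = £31.868975 → £31.87

£31.87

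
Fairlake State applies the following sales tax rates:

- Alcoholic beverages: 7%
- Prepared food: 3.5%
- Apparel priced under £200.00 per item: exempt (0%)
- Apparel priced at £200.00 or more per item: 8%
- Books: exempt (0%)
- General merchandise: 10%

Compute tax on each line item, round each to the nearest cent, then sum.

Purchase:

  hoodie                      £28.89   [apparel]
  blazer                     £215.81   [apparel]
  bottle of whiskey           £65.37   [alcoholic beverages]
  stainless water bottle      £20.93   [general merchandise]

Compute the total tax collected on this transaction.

£23.93

Hoodie £28.89: apparel, under £200.00 → 0% → £0.00
Blazer £215.81: apparel, £200.00 or more → 8% → £17.26
Bottle of whiskey £65.37: alcoholic beverages → 7% → £4.58
Stainless water bottle £20.93: general merchandise → 10% → £2.09
Total tax = £17.26 + £4.58 + £2.09 = £23.93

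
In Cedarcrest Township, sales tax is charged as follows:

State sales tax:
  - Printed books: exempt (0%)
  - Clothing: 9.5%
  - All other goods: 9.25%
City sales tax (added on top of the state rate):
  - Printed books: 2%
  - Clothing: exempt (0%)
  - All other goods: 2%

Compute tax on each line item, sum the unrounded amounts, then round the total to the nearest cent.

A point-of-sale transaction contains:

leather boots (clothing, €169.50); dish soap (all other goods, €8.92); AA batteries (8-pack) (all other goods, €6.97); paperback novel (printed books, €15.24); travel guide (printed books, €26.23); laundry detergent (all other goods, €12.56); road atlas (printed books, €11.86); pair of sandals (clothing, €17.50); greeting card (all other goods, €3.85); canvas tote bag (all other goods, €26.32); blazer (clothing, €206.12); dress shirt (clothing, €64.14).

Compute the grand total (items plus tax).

Leather boots €169.50: clothing → 9.5% + 0% city = 9.5% → €16.1025
Dish soap €8.92: all other goods → 9.25% + 2% city = 11.25% → €1.0035
AA batteries (8-pack) €6.97: all other goods → 9.25% + 2% city = 11.25% → €0.784125
Paperback novel €15.24: printed books → 0% + 2% city = 2% → €0.3048
Travel guide €26.23: printed books → 0% + 2% city = 2% → €0.5246
Laundry detergent €12.56: all other goods → 9.25% + 2% city = 11.25% → €1.413
Road atlas €11.86: printed books → 0% + 2% city = 2% → €0.2372
Pair of sandals €17.50: clothing → 9.5% + 0% city = 9.5% → €1.6625
Greeting card €3.85: all other goods → 9.25% + 2% city = 11.25% → €0.433125
Canvas tote bag €26.32: all other goods → 9.25% + 2% city = 11.25% → €2.961
Blazer €206.12: clothing → 9.5% + 0% city = 9.5% → €19.5814
Dress shirt €64.14: clothing → 9.5% + 0% city = 9.5% → €6.0933
Subtotal = €569.21; unrounded tax = €51.10105 → €51.10; total due = €620.31

€620.31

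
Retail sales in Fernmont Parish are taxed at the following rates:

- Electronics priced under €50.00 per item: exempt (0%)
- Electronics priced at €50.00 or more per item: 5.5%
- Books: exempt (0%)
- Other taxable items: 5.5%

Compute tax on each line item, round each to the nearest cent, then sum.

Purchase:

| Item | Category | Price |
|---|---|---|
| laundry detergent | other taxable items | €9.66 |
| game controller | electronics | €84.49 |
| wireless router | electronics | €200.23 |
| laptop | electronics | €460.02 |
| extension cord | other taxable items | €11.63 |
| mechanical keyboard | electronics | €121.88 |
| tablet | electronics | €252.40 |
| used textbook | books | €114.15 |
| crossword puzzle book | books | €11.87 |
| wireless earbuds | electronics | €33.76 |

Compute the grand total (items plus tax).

Laundry detergent €9.66: other taxable items → 5.5% → €0.53
Game controller €84.49: electronics, €50.00 or more → 5.5% → €4.65
Wireless router €200.23: electronics, €50.00 or more → 5.5% → €11.01
Laptop €460.02: electronics, €50.00 or more → 5.5% → €25.30
Extension cord €11.63: other taxable items → 5.5% → €0.64
Mechanical keyboard €121.88: electronics, €50.00 or more → 5.5% → €6.70
Tablet €252.40: electronics, €50.00 or more → 5.5% → €13.88
Used textbook €114.15: books → 0% → €0.00
Crossword puzzle book €11.87: books → 0% → €0.00
Wireless earbuds €33.76: electronics, under €50.00 → 0% → €0.00
Subtotal = €1300.09; tax = €62.71; total due = €1362.80

€1362.80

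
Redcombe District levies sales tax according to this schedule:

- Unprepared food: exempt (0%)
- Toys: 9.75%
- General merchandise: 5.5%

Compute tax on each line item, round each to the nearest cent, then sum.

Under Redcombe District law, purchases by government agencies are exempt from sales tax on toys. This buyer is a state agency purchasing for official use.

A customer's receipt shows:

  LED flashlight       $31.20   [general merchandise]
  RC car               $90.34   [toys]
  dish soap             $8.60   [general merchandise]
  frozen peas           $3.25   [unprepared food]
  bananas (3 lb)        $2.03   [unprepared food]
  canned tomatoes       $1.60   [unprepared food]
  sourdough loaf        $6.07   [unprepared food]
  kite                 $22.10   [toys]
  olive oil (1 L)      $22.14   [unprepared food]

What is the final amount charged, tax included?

LED flashlight $31.20: general merchandise → 5.5% → $1.72
RC car $90.34: toys, buyer-exempt → 0% → $0.00
Dish soap $8.60: general merchandise → 5.5% → $0.47
Frozen peas $3.25: unprepared food → 0% → $0.00
Bananas (3 lb) $2.03: unprepared food → 0% → $0.00
Canned tomatoes $1.60: unprepared food → 0% → $0.00
Sourdough loaf $6.07: unprepared food → 0% → $0.00
Kite $22.10: toys, buyer-exempt → 0% → $0.00
Olive oil (1 L) $22.14: unprepared food → 0% → $0.00
Subtotal = $187.33; tax = $2.19; total due = $189.52

$189.52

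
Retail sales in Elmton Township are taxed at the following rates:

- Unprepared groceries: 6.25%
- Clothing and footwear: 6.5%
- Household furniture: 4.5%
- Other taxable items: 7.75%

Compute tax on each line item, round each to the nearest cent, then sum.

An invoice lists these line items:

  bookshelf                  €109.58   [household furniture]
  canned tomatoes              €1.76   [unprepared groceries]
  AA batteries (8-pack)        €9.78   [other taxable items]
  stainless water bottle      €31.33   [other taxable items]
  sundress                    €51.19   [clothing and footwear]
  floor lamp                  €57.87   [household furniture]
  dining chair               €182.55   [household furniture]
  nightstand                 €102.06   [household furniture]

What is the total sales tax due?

€26.96

Bookshelf €109.58: household furniture → 4.5% → €4.93
Canned tomatoes €1.76: unprepared groceries → 6.25% → €0.11
AA batteries (8-pack) €9.78: other taxable items → 7.75% → €0.76
Stainless water bottle €31.33: other taxable items → 7.75% → €2.43
Sundress €51.19: clothing and footwear → 6.5% → €3.33
Floor lamp €57.87: household furniture → 4.5% → €2.60
Dining chair €182.55: household furniture → 4.5% → €8.21
Nightstand €102.06: household furniture → 4.5% → €4.59
Total tax = €4.93 + €0.11 + €0.76 + €2.43 + €3.33 + €2.60 + €8.21 + €4.59 = €26.96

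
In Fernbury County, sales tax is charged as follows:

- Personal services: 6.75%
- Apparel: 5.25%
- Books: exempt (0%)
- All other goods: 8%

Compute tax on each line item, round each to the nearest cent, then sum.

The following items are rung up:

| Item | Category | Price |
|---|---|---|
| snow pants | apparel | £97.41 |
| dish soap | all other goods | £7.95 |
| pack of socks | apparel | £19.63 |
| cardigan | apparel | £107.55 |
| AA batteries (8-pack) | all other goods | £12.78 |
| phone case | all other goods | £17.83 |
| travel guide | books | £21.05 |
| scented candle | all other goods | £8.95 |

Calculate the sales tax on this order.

Snow pants £97.41: apparel → 5.25% → £5.11
Dish soap £7.95: all other goods → 8% → £0.64
Pack of socks £19.63: apparel → 5.25% → £1.03
Cardigan £107.55: apparel → 5.25% → £5.65
AA batteries (8-pack) £12.78: all other goods → 8% → £1.02
Phone case £17.83: all other goods → 8% → £1.43
Travel guide £21.05: books → 0% → £0.00
Scented candle £8.95: all other goods → 8% → £0.72
Total tax = £5.11 + £0.64 + £1.03 + £5.65 + £1.02 + £1.43 + £0.72 = £15.60

£15.60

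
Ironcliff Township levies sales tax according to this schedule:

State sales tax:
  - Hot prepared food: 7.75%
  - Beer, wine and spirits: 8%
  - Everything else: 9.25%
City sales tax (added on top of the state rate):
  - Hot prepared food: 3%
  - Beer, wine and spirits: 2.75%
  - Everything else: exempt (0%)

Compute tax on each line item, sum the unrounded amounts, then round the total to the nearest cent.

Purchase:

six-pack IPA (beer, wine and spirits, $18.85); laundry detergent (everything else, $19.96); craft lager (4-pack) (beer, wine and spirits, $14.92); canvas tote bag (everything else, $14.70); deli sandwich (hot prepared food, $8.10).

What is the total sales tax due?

Six-pack IPA $18.85: beer, wine and spirits → 8% + 2.75% city = 10.75% → $2.026375
Laundry detergent $19.96: everything else → 9.25% + 0% city = 9.25% → $1.8463
Craft lager (4-pack) $14.92: beer, wine and spirits → 8% + 2.75% city = 10.75% → $1.6039
Canvas tote bag $14.70: everything else → 9.25% + 0% city = 9.25% → $1.35975
Deli sandwich $8.10: hot prepared food → 7.75% + 3% city = 10.75% → $0.87075
Unrounded tax sum = $7.707075 → $7.71

$7.71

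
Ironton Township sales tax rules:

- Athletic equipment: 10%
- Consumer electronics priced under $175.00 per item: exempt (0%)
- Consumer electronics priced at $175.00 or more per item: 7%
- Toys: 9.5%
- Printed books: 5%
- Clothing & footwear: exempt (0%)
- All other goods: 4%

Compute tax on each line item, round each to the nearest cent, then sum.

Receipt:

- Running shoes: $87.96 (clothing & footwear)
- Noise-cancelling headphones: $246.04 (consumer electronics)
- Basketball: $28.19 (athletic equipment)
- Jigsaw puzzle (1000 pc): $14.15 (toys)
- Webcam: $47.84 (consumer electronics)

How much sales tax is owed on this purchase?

Running shoes $87.96: clothing & footwear → 0% → $0.00
Noise-cancelling headphones $246.04: consumer electronics, $175.00 or more → 7% → $17.22
Basketball $28.19: athletic equipment → 10% → $2.82
Jigsaw puzzle (1000 pc) $14.15: toys → 9.5% → $1.34
Webcam $47.84: consumer electronics, under $175.00 → 0% → $0.00
Total tax = $17.22 + $2.82 + $1.34 = $21.38

$21.38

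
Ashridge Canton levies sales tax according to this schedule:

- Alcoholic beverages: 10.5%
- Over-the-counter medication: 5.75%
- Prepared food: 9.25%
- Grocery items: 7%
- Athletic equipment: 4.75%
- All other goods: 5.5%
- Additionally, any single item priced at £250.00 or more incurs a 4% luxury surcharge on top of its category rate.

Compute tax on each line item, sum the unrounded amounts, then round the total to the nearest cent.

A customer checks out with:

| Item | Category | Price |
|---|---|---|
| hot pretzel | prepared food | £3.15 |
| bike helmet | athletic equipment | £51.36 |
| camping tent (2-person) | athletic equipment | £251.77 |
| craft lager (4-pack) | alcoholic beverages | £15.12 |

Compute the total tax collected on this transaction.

£26.35

Hot pretzel £3.15: prepared food → 9.25% → £0.291375
Bike helmet £51.36: athletic equipment → 4.75% → £2.4396
Camping tent (2-person) £251.77: athletic equipment → 4.75% + 4% surcharge = 8.75% → £22.029875
Craft lager (4-pack) £15.12: alcoholic beverages → 10.5% → £1.5876
Unrounded tax sum = £26.34845 → £26.35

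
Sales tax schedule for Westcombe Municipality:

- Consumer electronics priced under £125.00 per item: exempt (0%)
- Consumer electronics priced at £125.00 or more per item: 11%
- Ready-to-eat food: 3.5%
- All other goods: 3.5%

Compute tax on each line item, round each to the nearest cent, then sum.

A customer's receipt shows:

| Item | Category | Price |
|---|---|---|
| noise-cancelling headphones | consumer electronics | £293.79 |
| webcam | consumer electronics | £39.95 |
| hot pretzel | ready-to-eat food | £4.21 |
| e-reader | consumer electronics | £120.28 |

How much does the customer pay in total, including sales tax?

£490.70

Noise-cancelling headphones £293.79: consumer electronics, £125.00 or more → 11% → £32.32
Webcam £39.95: consumer electronics, under £125.00 → 0% → £0.00
Hot pretzel £4.21: ready-to-eat food → 3.5% → £0.15
E-reader £120.28: consumer electronics, under £125.00 → 0% → £0.00
Subtotal = £458.23; tax = £32.47; total due = £490.70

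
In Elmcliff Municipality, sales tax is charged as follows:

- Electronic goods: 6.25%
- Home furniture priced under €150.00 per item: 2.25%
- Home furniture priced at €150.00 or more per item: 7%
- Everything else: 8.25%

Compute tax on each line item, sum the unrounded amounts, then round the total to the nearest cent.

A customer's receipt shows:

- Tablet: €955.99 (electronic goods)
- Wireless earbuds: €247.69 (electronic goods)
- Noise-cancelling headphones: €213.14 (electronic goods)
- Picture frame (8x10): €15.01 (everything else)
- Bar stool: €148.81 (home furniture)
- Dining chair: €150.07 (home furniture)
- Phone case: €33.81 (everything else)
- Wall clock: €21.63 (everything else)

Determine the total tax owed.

€108.22

Tablet €955.99: electronic goods → 6.25% → €59.749375
Wireless earbuds €247.69: electronic goods → 6.25% → €15.480625
Noise-cancelling headphones €213.14: electronic goods → 6.25% → €13.32125
Picture frame (8x10) €15.01: everything else → 8.25% → €1.238325
Bar stool €148.81: home furniture, under €150.00 → 2.25% → €3.348225
Dining chair €150.07: home furniture, €150.00 or more → 7% → €10.5049
Phone case €33.81: everything else → 8.25% → €2.789325
Wall clock €21.63: everything else → 8.25% → €1.784475
Unrounded tax sum = €108.2165 → €108.22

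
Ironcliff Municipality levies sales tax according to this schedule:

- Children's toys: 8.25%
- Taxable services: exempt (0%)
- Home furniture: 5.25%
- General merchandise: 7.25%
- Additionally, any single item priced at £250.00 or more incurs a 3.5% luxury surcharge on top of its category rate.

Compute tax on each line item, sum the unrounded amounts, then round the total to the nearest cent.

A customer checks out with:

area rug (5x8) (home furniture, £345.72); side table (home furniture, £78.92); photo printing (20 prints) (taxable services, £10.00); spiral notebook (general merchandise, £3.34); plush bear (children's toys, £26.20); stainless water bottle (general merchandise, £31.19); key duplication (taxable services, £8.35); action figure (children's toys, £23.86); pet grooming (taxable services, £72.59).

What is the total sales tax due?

£41.03

Area rug (5x8) £345.72: home furniture → 5.25% + 3.5% surcharge = 8.75% → £30.2505
Side table £78.92: home furniture → 5.25% → £4.1433
Photo printing (20 prints) £10.00: taxable services → 0% → £0.00
Spiral notebook £3.34: general merchandise → 7.25% → £0.24215
Plush bear £26.20: children's toys → 8.25% → £2.1615
Stainless water bottle £31.19: general merchandise → 7.25% → £2.261275
Key duplication £8.35: taxable services → 0% → £0.00
Action figure £23.86: children's toys → 8.25% → £1.96845
Pet grooming £72.59: taxable services → 0% → £0.00
Unrounded tax sum = £41.027175 → £41.03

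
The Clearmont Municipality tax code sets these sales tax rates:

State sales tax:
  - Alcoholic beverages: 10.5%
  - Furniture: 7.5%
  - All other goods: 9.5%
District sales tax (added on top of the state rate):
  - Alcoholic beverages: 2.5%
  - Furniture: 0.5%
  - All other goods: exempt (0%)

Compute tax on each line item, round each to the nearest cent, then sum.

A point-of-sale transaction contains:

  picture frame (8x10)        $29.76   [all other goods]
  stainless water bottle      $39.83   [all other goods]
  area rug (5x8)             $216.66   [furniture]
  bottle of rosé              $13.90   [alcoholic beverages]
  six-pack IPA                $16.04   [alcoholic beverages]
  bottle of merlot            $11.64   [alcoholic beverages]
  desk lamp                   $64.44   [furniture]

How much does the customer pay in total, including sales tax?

Picture frame (8x10) $29.76: all other goods → 9.5% + 0% district = 9.5% → $2.83
Stainless water bottle $39.83: all other goods → 9.5% + 0% district = 9.5% → $3.78
Area rug (5x8) $216.66: furniture → 7.5% + 0.5% district = 8% → $17.33
Bottle of rosé $13.90: alcoholic beverages → 10.5% + 2.5% district = 13% → $1.81
Six-pack IPA $16.04: alcoholic beverages → 10.5% + 2.5% district = 13% → $2.09
Bottle of merlot $11.64: alcoholic beverages → 10.5% + 2.5% district = 13% → $1.51
Desk lamp $64.44: furniture → 7.5% + 0.5% district = 8% → $5.16
Subtotal = $392.27; tax = $34.51; total due = $426.78

$426.78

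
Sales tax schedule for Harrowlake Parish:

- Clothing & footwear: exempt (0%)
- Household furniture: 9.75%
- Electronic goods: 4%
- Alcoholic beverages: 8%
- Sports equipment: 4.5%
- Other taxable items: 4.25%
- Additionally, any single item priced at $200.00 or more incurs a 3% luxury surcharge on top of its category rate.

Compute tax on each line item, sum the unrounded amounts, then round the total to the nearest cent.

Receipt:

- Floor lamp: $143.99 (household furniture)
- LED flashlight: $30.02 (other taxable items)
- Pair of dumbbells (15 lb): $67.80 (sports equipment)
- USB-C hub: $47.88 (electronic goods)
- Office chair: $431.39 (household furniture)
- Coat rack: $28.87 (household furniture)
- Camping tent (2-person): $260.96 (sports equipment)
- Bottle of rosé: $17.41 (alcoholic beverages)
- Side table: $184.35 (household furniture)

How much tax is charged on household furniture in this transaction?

$89.83

Floor lamp $143.99: household furniture → 9.75% → $14.039025
Office chair $431.39: household furniture → 9.75% + 3% surcharge = 12.75% → $55.002225
Coat rack $28.87: household furniture → 9.75% → $2.814825
Side table $184.35: household furniture → 9.75% → $17.974125
Tax on household furniture: unrounded sum = $89.8302 → $89.83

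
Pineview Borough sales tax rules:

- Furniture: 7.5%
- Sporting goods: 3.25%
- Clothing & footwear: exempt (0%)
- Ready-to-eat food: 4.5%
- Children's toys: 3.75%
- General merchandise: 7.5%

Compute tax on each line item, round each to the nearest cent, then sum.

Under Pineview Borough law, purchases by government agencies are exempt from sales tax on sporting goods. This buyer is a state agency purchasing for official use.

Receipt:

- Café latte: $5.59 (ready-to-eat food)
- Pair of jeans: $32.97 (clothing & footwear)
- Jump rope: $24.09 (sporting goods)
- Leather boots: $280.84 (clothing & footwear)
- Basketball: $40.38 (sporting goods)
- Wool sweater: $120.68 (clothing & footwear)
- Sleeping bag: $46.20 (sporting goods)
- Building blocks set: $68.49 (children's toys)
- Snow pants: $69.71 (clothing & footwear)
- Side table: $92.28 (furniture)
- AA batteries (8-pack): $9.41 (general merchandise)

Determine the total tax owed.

Café latte $5.59: ready-to-eat food → 4.5% → $0.25
Pair of jeans $32.97: clothing & footwear → 0% → $0.00
Jump rope $24.09: sporting goods, buyer-exempt → 0% → $0.00
Leather boots $280.84: clothing & footwear → 0% → $0.00
Basketball $40.38: sporting goods, buyer-exempt → 0% → $0.00
Wool sweater $120.68: clothing & footwear → 0% → $0.00
Sleeping bag $46.20: sporting goods, buyer-exempt → 0% → $0.00
Building blocks set $68.49: children's toys → 3.75% → $2.57
Snow pants $69.71: clothing & footwear → 0% → $0.00
Side table $92.28: furniture → 7.5% → $6.92
AA batteries (8-pack) $9.41: general merchandise → 7.5% → $0.71
Total tax = $0.25 + $2.57 + $6.92 + $0.71 = $10.45

$10.45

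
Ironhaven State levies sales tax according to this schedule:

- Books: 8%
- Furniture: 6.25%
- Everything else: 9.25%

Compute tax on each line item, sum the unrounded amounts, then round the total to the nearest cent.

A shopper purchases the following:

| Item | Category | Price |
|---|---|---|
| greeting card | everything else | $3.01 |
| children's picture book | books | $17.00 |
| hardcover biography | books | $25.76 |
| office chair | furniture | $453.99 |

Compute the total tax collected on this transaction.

$32.07

Greeting card $3.01: everything else → 9.25% → $0.278425
Children's picture book $17.00: books → 8% → $1.36
Hardcover biography $25.76: books → 8% → $2.0608
Office chair $453.99: furniture → 6.25% → $28.374375
Unrounded tax sum = $32.0736 → $32.07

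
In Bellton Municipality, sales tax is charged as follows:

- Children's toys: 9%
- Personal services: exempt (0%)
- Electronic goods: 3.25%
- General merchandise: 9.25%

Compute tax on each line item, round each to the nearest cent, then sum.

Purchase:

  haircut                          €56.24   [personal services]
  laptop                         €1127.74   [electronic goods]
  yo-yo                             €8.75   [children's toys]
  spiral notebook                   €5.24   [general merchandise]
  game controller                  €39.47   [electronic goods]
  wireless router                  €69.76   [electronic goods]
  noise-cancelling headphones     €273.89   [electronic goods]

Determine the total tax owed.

€50.37

Haircut €56.24: personal services → 0% → €0.00
Laptop €1127.74: electronic goods → 3.25% → €36.65
Yo-yo €8.75: children's toys → 9% → €0.79
Spiral notebook €5.24: general merchandise → 9.25% → €0.48
Game controller €39.47: electronic goods → 3.25% → €1.28
Wireless router €69.76: electronic goods → 3.25% → €2.27
Noise-cancelling headphones €273.89: electronic goods → 3.25% → €8.90
Total tax = €36.65 + €0.79 + €0.48 + €1.28 + €2.27 + €8.90 = €50.37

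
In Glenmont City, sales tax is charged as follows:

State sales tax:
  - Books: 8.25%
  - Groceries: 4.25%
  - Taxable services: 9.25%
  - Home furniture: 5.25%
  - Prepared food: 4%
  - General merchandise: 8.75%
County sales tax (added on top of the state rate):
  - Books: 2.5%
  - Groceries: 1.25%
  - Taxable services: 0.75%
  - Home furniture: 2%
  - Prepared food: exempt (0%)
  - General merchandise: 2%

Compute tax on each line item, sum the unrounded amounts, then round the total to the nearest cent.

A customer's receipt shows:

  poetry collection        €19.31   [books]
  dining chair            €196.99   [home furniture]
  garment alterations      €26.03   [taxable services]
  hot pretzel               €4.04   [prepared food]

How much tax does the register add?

€19.12

Poetry collection €19.31: books → 8.25% + 2.5% county = 10.75% → €2.075825
Dining chair €196.99: home furniture → 5.25% + 2% county = 7.25% → €14.281775
Garment alterations €26.03: taxable services → 9.25% + 0.75% county = 10% → €2.603
Hot pretzel €4.04: prepared food → 4% + 0% county = 4% → €0.1616
Unrounded tax sum = €19.1222 → €19.12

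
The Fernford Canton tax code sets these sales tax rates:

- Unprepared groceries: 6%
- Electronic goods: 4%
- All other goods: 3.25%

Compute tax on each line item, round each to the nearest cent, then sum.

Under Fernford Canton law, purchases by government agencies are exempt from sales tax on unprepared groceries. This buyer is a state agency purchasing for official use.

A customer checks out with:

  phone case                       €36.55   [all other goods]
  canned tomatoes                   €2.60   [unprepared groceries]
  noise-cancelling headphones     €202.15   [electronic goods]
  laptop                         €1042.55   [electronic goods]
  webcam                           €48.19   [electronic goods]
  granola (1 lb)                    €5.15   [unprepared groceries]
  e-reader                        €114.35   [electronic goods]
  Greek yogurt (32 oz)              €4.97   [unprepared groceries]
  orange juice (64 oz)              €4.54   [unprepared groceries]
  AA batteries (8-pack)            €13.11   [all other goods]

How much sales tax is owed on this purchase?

Phone case €36.55: all other goods → 3.25% → €1.19
Canned tomatoes €2.60: unprepared groceries, buyer-exempt → 0% → €0.00
Noise-cancelling headphones €202.15: electronic goods → 4% → €8.09
Laptop €1042.55: electronic goods → 4% → €41.70
Webcam €48.19: electronic goods → 4% → €1.93
Granola (1 lb) €5.15: unprepared groceries, buyer-exempt → 0% → €0.00
E-reader €114.35: electronic goods → 4% → €4.57
Greek yogurt (32 oz) €4.97: unprepared groceries, buyer-exempt → 0% → €0.00
Orange juice (64 oz) €4.54: unprepared groceries, buyer-exempt → 0% → €0.00
AA batteries (8-pack) €13.11: all other goods → 3.25% → €0.43
Total tax = €1.19 + €8.09 + €41.70 + €1.93 + €4.57 + €0.43 = €57.91

€57.91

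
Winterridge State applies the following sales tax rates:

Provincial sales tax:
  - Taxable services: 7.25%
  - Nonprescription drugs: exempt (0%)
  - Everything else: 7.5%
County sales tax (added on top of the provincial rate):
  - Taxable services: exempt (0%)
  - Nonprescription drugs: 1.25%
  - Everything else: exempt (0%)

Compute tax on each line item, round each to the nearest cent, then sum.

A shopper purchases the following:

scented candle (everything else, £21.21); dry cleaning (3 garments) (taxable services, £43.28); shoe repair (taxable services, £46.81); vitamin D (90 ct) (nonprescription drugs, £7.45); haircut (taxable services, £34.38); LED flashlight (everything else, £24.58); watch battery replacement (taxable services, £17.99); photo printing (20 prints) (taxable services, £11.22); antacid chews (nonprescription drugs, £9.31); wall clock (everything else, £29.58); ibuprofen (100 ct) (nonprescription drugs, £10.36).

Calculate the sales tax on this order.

Scented candle £21.21: everything else → 7.5% + 0% county = 7.5% → £1.59
Dry cleaning (3 garments) £43.28: taxable services → 7.25% + 0% county = 7.25% → £3.14
Shoe repair £46.81: taxable services → 7.25% + 0% county = 7.25% → £3.39
Vitamin D (90 ct) £7.45: nonprescription drugs → 0% + 1.25% county = 1.25% → £0.09
Haircut £34.38: taxable services → 7.25% + 0% county = 7.25% → £2.49
LED flashlight £24.58: everything else → 7.5% + 0% county = 7.5% → £1.84
Watch battery replacement £17.99: taxable services → 7.25% + 0% county = 7.25% → £1.30
Photo printing (20 prints) £11.22: taxable services → 7.25% + 0% county = 7.25% → £0.81
Antacid chews £9.31: nonprescription drugs → 0% + 1.25% county = 1.25% → £0.12
Wall clock £29.58: everything else → 7.5% + 0% county = 7.5% → £2.22
Ibuprofen (100 ct) £10.36: nonprescription drugs → 0% + 1.25% county = 1.25% → £0.13
Total tax = £1.59 + £3.14 + £3.39 + £0.09 + £2.49 + £1.84 + £1.30 + £0.81 + £0.12 + £2.22 + £0.13 = £17.12

£17.12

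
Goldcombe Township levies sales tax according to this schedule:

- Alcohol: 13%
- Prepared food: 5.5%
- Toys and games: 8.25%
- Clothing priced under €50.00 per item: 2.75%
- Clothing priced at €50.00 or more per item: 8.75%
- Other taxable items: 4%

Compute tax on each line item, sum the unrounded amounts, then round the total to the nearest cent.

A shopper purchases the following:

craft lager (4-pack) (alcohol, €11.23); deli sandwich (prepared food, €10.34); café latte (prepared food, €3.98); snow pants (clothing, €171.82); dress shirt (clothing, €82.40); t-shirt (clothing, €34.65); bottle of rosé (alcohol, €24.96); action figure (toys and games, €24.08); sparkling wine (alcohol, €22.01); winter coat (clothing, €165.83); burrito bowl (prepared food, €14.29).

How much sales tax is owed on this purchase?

€48.83

Craft lager (4-pack) €11.23: alcohol → 13% → €1.4599
Deli sandwich €10.34: prepared food → 5.5% → €0.5687
Café latte €3.98: prepared food → 5.5% → €0.2189
Snow pants €171.82: clothing, €50.00 or more → 8.75% → €15.03425
Dress shirt €82.40: clothing, €50.00 or more → 8.75% → €7.21
T-shirt €34.65: clothing, under €50.00 → 2.75% → €0.952875
Bottle of rosé €24.96: alcohol → 13% → €3.2448
Action figure €24.08: toys and games → 8.25% → €1.9866
Sparkling wine €22.01: alcohol → 13% → €2.8613
Winter coat €165.83: clothing, €50.00 or more → 8.75% → €14.510125
Burrito bowl €14.29: prepared food → 5.5% → €0.78595
Unrounded tax sum = €48.8334 → €48.83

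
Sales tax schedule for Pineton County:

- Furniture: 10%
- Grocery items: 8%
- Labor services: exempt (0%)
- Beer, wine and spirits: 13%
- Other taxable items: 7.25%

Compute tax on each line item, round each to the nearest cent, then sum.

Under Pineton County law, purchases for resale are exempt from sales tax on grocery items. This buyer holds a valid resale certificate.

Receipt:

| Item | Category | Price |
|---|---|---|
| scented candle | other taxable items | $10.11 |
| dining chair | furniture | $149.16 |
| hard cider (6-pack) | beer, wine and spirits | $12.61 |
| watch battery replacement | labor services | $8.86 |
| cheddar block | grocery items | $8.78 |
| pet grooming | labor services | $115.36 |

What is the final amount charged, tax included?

Scented candle $10.11: other taxable items → 7.25% → $0.73
Dining chair $149.16: furniture → 10% → $14.92
Hard cider (6-pack) $12.61: beer, wine and spirits → 13% → $1.64
Watch battery replacement $8.86: labor services → 0% → $0.00
Cheddar block $8.78: grocery items, buyer-exempt → 0% → $0.00
Pet grooming $115.36: labor services → 0% → $0.00
Subtotal = $304.88; tax = $17.29; total due = $322.17

$322.17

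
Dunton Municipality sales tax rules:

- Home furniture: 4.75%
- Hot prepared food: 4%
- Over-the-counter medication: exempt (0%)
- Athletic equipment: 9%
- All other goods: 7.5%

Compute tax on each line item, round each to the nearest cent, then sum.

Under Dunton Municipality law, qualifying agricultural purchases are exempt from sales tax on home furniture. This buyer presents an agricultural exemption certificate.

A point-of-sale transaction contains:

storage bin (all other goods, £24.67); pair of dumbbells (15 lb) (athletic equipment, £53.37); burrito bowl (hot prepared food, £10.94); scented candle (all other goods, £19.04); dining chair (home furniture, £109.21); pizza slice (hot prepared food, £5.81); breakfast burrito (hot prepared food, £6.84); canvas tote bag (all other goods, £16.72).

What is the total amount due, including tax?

Storage bin £24.67: all other goods → 7.5% → £1.85
Pair of dumbbells (15 lb) £53.37: athletic equipment → 9% → £4.80
Burrito bowl £10.94: hot prepared food → 4% → £0.44
Scented candle £19.04: all other goods → 7.5% → £1.43
Dining chair £109.21: home furniture, buyer-exempt → 0% → £0.00
Pizza slice £5.81: hot prepared food → 4% → £0.23
Breakfast burrito £6.84: hot prepared food → 4% → £0.27
Canvas tote bag £16.72: all other goods → 7.5% → £1.25
Subtotal = £246.60; tax = £10.27; total due = £256.87

£256.87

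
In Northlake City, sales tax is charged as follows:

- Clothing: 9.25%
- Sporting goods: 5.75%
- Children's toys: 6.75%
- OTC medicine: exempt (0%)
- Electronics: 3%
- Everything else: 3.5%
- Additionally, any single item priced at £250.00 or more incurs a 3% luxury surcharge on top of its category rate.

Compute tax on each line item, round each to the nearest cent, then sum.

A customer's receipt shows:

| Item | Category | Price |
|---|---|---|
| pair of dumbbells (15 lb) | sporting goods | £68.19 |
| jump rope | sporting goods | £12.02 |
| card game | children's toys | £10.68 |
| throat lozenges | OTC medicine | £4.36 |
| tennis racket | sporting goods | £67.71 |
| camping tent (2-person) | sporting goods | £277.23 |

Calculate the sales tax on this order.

Pair of dumbbells (15 lb) £68.19: sporting goods → 5.75% → £3.92
Jump rope £12.02: sporting goods → 5.75% → £0.69
Card game £10.68: children's toys → 6.75% → £0.72
Throat lozenges £4.36: OTC medicine → 0% → £0.00
Tennis racket £67.71: sporting goods → 5.75% → £3.89
Camping tent (2-person) £277.23: sporting goods → 5.75% + 3% surcharge = 8.75% → £24.26
Total tax = £3.92 + £0.69 + £0.72 + £3.89 + £24.26 = £33.48

£33.48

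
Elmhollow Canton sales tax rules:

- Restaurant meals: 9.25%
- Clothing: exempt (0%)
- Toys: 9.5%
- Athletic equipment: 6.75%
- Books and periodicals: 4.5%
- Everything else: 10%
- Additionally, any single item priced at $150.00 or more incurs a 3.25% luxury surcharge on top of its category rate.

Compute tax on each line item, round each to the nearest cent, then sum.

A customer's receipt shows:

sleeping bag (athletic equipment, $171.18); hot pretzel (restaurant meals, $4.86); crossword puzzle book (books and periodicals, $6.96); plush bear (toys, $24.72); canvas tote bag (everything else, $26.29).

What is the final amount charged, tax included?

$256.87

Sleeping bag $171.18: athletic equipment → 6.75% + 3.25% surcharge = 10% → $17.12
Hot pretzel $4.86: restaurant meals → 9.25% → $0.45
Crossword puzzle book $6.96: books and periodicals → 4.5% → $0.31
Plush bear $24.72: toys → 9.5% → $2.35
Canvas tote bag $26.29: everything else → 10% → $2.63
Subtotal = $234.01; tax = $22.86; total due = $256.87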